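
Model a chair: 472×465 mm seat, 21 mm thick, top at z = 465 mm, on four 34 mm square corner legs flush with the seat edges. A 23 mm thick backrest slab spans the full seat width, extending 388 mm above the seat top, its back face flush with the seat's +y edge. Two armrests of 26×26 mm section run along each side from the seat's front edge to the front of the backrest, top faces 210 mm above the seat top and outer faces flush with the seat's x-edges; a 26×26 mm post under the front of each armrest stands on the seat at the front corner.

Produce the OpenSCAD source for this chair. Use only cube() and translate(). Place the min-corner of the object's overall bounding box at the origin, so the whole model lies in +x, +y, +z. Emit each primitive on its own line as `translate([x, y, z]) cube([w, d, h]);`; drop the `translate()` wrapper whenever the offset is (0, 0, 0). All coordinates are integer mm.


translate([0, 0, 444]) cube([472, 465, 21]);
cube([34, 34, 444]);
translate([438, 0, 0]) cube([34, 34, 444]);
translate([0, 431, 0]) cube([34, 34, 444]);
translate([438, 431, 0]) cube([34, 34, 444]);
translate([0, 442, 465]) cube([472, 23, 388]);
translate([0, 0, 649]) cube([26, 442, 26]);
translate([446, 0, 649]) cube([26, 442, 26]);
translate([0, 0, 465]) cube([26, 26, 184]);
translate([446, 0, 465]) cube([26, 26, 184]);


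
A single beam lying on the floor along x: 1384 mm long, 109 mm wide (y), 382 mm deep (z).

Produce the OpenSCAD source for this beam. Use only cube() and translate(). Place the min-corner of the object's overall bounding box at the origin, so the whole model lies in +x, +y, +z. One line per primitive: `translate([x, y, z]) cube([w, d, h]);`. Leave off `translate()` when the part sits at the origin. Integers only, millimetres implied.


cube([1384, 109, 382]);


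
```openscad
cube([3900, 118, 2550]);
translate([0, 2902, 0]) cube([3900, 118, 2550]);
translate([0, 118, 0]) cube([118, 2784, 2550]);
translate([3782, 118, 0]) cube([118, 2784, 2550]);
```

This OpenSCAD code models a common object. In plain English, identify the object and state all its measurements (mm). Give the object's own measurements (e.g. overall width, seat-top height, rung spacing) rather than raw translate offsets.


The wall frame of a small rectangular building: four walls, each 2550 mm tall and 118 mm thick, enclosing a footprint 3900 mm (x) by 3020 mm (y) outside-to-outside, with no floor or roof. The front and back walls (the −y and +y sides) span the full width; the two side walls fit between them.


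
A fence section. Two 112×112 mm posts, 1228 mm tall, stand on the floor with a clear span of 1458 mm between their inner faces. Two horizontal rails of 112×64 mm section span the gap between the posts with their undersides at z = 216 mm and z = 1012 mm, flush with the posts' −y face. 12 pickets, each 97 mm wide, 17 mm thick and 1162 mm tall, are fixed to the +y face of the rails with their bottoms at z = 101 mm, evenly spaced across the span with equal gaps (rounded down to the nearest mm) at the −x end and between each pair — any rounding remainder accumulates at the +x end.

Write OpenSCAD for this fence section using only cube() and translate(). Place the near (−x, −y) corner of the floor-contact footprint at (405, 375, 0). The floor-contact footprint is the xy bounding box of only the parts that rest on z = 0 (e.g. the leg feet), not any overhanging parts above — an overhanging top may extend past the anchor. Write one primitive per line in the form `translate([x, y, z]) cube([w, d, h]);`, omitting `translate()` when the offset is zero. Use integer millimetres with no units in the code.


translate([405, 375, 0]) cube([112, 112, 1228]);
translate([1975, 375, 0]) cube([112, 112, 1228]);
translate([517, 375, 216]) cube([1458, 112, 64]);
translate([517, 375, 1012]) cube([1458, 112, 64]);
translate([539, 487, 101]) cube([97, 17, 1162]);
translate([658, 487, 101]) cube([97, 17, 1162]);
translate([777, 487, 101]) cube([97, 17, 1162]);
translate([896, 487, 101]) cube([97, 17, 1162]);
translate([1015, 487, 101]) cube([97, 17, 1162]);
translate([1134, 487, 101]) cube([97, 17, 1162]);
translate([1253, 487, 101]) cube([97, 17, 1162]);
translate([1372, 487, 101]) cube([97, 17, 1162]);
translate([1491, 487, 101]) cube([97, 17, 1162]);
translate([1610, 487, 101]) cube([97, 17, 1162]);
translate([1729, 487, 101]) cube([97, 17, 1162]);
translate([1848, 487, 101]) cube([97, 17, 1162]);


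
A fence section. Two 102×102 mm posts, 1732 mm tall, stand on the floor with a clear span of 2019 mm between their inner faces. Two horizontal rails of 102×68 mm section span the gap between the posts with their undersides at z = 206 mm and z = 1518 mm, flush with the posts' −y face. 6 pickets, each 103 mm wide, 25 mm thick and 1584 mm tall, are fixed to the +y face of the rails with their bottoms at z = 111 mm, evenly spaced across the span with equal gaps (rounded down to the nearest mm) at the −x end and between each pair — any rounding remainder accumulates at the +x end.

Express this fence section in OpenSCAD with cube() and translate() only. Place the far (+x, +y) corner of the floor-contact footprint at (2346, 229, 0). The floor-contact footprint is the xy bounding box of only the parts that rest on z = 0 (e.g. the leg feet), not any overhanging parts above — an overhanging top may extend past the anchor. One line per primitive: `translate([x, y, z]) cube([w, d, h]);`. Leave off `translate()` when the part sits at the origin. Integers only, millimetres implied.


translate([123, 127, 0]) cube([102, 102, 1732]);
translate([2244, 127, 0]) cube([102, 102, 1732]);
translate([225, 127, 206]) cube([2019, 102, 68]);
translate([225, 127, 1518]) cube([2019, 102, 68]);
translate([425, 229, 111]) cube([103, 25, 1584]);
translate([728, 229, 111]) cube([103, 25, 1584]);
translate([1031, 229, 111]) cube([103, 25, 1584]);
translate([1334, 229, 111]) cube([103, 25, 1584]);
translate([1637, 229, 111]) cube([103, 25, 1584]);
translate([1940, 229, 111]) cube([103, 25, 1584]);


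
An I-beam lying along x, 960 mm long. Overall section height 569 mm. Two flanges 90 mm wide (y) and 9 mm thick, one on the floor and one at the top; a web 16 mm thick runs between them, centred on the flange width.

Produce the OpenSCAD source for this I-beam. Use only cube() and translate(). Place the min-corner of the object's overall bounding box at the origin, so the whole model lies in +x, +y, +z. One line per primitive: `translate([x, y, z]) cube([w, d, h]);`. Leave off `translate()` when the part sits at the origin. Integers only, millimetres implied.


cube([960, 90, 9]);
translate([0, 37, 9]) cube([960, 16, 551]);
translate([0, 0, 560]) cube([960, 90, 9]);


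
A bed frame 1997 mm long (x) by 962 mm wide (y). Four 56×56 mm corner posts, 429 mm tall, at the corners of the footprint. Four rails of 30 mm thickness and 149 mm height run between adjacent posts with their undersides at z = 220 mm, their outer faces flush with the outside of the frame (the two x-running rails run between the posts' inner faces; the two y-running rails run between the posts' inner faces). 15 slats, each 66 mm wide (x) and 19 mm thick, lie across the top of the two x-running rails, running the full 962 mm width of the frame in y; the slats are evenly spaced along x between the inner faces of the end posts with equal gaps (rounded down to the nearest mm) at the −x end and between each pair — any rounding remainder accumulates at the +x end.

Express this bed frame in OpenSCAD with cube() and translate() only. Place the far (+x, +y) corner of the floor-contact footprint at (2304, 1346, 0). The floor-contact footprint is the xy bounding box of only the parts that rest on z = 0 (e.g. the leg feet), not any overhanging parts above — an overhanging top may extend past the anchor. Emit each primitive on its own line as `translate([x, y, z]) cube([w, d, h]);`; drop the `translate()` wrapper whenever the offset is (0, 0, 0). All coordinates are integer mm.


translate([307, 384, 0]) cube([56, 56, 429]);
translate([307, 1290, 0]) cube([56, 56, 429]);
translate([2248, 384, 0]) cube([56, 56, 429]);
translate([2248, 1290, 0]) cube([56, 56, 429]);
translate([363, 384, 220]) cube([1885, 30, 149]);
translate([363, 1316, 220]) cube([1885, 30, 149]);
translate([307, 440, 220]) cube([30, 850, 149]);
translate([2274, 440, 220]) cube([30, 850, 149]);
translate([418, 384, 369]) cube([66, 962, 19]);
translate([539, 384, 369]) cube([66, 962, 19]);
translate([660, 384, 369]) cube([66, 962, 19]);
translate([781, 384, 369]) cube([66, 962, 19]);
translate([902, 384, 369]) cube([66, 962, 19]);
translate([1023, 384, 369]) cube([66, 962, 19]);
translate([1144, 384, 369]) cube([66, 962, 19]);
translate([1265, 384, 369]) cube([66, 962, 19]);
translate([1386, 384, 369]) cube([66, 962, 19]);
translate([1507, 384, 369]) cube([66, 962, 19]);
translate([1628, 384, 369]) cube([66, 962, 19]);
translate([1749, 384, 369]) cube([66, 962, 19]);
translate([1870, 384, 369]) cube([66, 962, 19]);
translate([1991, 384, 369]) cube([66, 962, 19]);
translate([2112, 384, 369]) cube([66, 962, 19]);


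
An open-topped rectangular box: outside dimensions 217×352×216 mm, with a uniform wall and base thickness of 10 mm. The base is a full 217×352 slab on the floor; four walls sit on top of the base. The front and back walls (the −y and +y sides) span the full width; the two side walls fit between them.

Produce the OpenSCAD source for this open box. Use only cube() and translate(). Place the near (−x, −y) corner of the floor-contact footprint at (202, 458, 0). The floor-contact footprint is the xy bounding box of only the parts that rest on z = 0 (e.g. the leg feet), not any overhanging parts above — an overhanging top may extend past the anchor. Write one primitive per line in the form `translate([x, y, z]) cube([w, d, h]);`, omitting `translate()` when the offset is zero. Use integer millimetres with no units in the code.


translate([202, 458, 0]) cube([217, 352, 10]);
translate([202, 458, 10]) cube([217, 10, 206]);
translate([202, 800, 10]) cube([217, 10, 206]);
translate([202, 468, 10]) cube([10, 332, 206]);
translate([409, 468, 10]) cube([10, 332, 206]);


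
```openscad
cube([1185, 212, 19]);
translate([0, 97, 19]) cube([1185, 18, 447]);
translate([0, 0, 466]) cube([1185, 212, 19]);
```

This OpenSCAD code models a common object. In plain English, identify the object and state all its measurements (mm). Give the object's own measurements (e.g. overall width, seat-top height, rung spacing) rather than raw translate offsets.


An I-beam lying along x, 1185 mm long. Overall section height 485 mm. Two flanges 212 mm wide (y) and 19 mm thick, one on the floor and one at the top; a web 18 mm thick runs between them, centred on the flange width.


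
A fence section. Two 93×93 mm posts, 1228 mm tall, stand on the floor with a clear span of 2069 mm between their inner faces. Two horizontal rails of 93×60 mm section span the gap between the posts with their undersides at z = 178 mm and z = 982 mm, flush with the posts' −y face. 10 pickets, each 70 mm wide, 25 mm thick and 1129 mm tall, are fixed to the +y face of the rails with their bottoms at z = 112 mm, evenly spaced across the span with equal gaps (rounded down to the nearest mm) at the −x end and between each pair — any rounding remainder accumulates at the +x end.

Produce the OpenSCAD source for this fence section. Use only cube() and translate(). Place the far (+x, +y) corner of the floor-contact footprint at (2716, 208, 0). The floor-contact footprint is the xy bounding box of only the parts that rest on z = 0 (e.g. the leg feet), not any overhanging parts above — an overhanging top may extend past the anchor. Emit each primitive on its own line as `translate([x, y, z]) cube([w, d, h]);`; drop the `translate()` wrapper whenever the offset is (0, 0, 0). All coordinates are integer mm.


translate([461, 115, 0]) cube([93, 93, 1228]);
translate([2623, 115, 0]) cube([93, 93, 1228]);
translate([554, 115, 178]) cube([2069, 93, 60]);
translate([554, 115, 982]) cube([2069, 93, 60]);
translate([678, 208, 112]) cube([70, 25, 1129]);
translate([872, 208, 112]) cube([70, 25, 1129]);
translate([1066, 208, 112]) cube([70, 25, 1129]);
translate([1260, 208, 112]) cube([70, 25, 1129]);
translate([1454, 208, 112]) cube([70, 25, 1129]);
translate([1648, 208, 112]) cube([70, 25, 1129]);
translate([1842, 208, 112]) cube([70, 25, 1129]);
translate([2036, 208, 112]) cube([70, 25, 1129]);
translate([2230, 208, 112]) cube([70, 25, 1129]);
translate([2424, 208, 112]) cube([70, 25, 1129]);


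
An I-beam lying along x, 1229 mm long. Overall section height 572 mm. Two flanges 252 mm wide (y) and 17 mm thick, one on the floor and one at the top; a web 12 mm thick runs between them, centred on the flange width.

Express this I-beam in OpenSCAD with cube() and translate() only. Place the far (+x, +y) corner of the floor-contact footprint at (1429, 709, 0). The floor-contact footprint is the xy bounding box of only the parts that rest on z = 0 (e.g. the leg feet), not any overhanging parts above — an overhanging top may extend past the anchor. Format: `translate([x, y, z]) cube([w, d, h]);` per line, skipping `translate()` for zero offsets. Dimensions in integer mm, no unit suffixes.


translate([200, 457, 0]) cube([1229, 252, 17]);
translate([200, 577, 17]) cube([1229, 12, 538]);
translate([200, 457, 555]) cube([1229, 252, 17]);


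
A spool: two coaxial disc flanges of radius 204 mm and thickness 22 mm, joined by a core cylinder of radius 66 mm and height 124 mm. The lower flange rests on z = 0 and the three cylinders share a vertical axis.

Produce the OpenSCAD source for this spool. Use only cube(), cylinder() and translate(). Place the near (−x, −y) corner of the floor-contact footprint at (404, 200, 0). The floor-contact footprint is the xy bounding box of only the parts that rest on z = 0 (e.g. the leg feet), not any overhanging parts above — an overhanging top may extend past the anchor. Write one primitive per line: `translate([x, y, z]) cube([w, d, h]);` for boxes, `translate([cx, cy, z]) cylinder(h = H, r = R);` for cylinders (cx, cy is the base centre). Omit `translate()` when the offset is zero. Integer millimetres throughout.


translate([608, 404, 0]) cylinder(h = 22, r = 204);
translate([608, 404, 22]) cylinder(h = 124, r = 66);
translate([608, 404, 146]) cylinder(h = 22, r = 204);


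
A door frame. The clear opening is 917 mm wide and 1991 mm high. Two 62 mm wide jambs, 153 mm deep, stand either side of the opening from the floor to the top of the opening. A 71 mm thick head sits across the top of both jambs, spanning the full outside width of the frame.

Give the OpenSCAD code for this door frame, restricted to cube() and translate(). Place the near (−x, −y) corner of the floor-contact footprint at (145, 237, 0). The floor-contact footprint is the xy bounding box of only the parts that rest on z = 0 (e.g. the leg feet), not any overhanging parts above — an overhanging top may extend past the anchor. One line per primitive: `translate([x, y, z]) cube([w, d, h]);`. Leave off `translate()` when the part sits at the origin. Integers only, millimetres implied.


translate([145, 237, 0]) cube([62, 153, 1991]);
translate([1124, 237, 0]) cube([62, 153, 1991]);
translate([145, 237, 1991]) cube([1041, 153, 71]);


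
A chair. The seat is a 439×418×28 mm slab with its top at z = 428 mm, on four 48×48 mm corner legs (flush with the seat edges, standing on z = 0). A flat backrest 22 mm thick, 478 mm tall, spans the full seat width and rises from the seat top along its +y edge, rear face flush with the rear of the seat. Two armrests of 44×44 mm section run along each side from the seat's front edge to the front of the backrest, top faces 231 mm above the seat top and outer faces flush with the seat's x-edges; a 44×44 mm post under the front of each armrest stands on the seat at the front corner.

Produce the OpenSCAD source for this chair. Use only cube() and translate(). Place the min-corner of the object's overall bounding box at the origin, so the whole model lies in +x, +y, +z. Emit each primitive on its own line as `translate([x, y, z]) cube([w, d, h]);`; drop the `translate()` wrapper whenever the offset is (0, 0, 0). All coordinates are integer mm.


// leg_h = 428 - 28 = 400
// arm post h = 231 - 44 = 187
translate([0, 0, 400]) cube([439, 418, 28]);
cube([48, 48, 400]);
translate([391, 0, 0]) cube([48, 48, 400]);
translate([0, 370, 0]) cube([48, 48, 400]);
translate([391, 370, 0]) cube([48, 48, 400]);
translate([0, 396, 428]) cube([439, 22, 478]);
translate([0, 0, 615]) cube([44, 396, 44]);
translate([395, 0, 615]) cube([44, 396, 44]);
translate([0, 0, 428]) cube([44, 44, 187]);
translate([395, 0, 428]) cube([44, 44, 187]);


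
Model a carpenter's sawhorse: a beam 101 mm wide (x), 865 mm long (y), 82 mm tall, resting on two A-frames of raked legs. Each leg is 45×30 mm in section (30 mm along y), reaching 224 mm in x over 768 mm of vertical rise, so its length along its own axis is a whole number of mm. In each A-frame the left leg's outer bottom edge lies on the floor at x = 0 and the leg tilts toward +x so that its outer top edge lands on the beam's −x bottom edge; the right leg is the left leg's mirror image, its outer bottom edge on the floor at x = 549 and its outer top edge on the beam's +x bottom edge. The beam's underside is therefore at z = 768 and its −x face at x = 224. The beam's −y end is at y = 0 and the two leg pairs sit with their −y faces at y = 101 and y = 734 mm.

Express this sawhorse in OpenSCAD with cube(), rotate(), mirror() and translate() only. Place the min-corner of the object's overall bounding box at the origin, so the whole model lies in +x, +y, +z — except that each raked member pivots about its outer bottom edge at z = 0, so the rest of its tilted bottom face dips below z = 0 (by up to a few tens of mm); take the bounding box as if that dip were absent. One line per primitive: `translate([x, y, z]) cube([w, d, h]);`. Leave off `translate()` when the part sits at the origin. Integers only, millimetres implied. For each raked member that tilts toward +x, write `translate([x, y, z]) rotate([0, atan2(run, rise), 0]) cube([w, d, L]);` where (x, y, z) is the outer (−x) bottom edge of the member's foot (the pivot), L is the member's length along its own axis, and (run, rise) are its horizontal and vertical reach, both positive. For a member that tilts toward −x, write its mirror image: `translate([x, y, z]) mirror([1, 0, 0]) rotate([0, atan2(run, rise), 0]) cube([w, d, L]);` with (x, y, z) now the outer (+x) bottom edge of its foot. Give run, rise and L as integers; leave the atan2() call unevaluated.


// leg length = √(224² + 768²) = 800
// right-leg outer foot x = 2·224 + 101 = 549
// beam min-corner = (224, 0, 768)
translate([224, 0, 768]) cube([101, 865, 82]);
translate([0, 101, 0]) rotate([0, atan2(224, 768), 0]) cube([45, 30, 800]);
translate([549, 101, 0]) mirror([1, 0, 0]) rotate([0, atan2(224, 768), 0]) cube([45, 30, 800]);
translate([0, 734, 0]) rotate([0, atan2(224, 768), 0]) cube([45, 30, 800]);
translate([549, 734, 0]) mirror([1, 0, 0]) rotate([0, atan2(224, 768), 0]) cube([45, 30, 800]);


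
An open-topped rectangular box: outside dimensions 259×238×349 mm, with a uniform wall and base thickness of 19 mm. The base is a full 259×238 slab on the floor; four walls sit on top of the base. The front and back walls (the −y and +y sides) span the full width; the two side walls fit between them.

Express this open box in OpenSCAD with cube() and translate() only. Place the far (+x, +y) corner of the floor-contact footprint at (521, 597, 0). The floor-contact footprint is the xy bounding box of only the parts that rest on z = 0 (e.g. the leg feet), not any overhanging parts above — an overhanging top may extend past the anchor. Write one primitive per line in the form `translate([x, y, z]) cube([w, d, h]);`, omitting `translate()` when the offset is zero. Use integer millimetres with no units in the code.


translate([262, 359, 0]) cube([259, 238, 19]);
translate([262, 359, 19]) cube([259, 19, 330]);
translate([262, 578, 19]) cube([259, 19, 330]);
translate([262, 378, 19]) cube([19, 200, 330]);
translate([502, 378, 19]) cube([19, 200, 330]);


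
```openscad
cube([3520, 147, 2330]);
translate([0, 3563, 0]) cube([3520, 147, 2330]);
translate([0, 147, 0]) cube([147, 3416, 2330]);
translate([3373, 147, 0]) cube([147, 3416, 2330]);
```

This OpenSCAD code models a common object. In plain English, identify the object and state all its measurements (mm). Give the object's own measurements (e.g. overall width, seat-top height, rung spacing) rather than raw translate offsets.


The wall frame of a small rectangular building: four walls, each 2330 mm tall and 147 mm thick, enclosing a footprint 3520 mm (x) by 3710 mm (y) outside-to-outside, with no floor or roof. The front and back walls (the −y and +y sides) span the full width; the two side walls fit between them.


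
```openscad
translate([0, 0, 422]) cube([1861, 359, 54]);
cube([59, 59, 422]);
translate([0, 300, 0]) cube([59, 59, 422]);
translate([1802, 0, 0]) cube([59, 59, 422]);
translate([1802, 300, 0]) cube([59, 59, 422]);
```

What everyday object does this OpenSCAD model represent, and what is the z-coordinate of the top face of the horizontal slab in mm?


A bench. The seat-top height is 476 mm.

A long slab on four corner posts — a bench. The slab sits at z = 422 with thickness 54, so the top is 422 + 54 = 476 mm.


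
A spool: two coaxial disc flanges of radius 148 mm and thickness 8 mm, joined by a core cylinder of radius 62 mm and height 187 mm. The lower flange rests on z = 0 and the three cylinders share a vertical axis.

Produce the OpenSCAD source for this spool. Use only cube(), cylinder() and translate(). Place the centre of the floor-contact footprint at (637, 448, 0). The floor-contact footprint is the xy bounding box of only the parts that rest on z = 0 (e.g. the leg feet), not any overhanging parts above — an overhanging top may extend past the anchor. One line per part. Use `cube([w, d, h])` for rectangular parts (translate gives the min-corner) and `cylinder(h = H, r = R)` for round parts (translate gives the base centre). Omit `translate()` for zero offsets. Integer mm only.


translate([637, 448, 0]) cylinder(h = 8, r = 148);
translate([637, 448, 8]) cylinder(h = 187, r = 62);
translate([637, 448, 195]) cylinder(h = 8, r = 148);


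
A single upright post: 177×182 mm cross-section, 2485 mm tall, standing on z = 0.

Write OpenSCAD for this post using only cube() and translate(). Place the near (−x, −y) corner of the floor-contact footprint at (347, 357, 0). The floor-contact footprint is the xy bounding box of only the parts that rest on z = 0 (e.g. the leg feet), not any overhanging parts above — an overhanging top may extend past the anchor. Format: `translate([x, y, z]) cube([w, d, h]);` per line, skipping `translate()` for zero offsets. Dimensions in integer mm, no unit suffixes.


translate([347, 357, 0]) cube([177, 182, 2485]);


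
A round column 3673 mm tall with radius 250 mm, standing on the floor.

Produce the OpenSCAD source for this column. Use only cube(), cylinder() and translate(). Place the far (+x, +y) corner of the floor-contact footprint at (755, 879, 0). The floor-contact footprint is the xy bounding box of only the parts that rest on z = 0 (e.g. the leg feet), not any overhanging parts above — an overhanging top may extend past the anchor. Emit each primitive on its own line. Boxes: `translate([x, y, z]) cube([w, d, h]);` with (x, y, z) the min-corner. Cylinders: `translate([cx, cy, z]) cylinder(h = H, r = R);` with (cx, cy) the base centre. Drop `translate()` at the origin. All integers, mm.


translate([505, 629, 0]) cylinder(h = 3673, r = 250);


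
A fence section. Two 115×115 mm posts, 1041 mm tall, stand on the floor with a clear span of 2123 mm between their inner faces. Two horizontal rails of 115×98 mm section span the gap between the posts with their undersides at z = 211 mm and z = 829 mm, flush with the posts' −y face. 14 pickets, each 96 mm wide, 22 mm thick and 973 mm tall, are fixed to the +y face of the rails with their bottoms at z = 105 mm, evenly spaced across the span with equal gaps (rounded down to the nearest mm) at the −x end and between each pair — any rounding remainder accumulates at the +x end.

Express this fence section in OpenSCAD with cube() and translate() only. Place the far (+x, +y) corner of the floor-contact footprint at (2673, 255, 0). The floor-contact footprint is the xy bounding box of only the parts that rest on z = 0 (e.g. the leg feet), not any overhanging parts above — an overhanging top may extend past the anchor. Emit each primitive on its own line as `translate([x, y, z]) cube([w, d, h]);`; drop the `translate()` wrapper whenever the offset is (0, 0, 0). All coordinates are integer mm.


translate([320, 140, 0]) cube([115, 115, 1041]);
translate([2558, 140, 0]) cube([115, 115, 1041]);
translate([435, 140, 211]) cube([2123, 115, 98]);
translate([435, 140, 829]) cube([2123, 115, 98]);
translate([486, 255, 105]) cube([96, 22, 973]);
translate([633, 255, 105]) cube([96, 22, 973]);
translate([780, 255, 105]) cube([96, 22, 973]);
translate([927, 255, 105]) cube([96, 22, 973]);
translate([1074, 255, 105]) cube([96, 22, 973]);
translate([1221, 255, 105]) cube([96, 22, 973]);
translate([1368, 255, 105]) cube([96, 22, 973]);
translate([1515, 255, 105]) cube([96, 22, 973]);
translate([1662, 255, 105]) cube([96, 22, 973]);
translate([1809, 255, 105]) cube([96, 22, 973]);
translate([1956, 255, 105]) cube([96, 22, 973]);
translate([2103, 255, 105]) cube([96, 22, 973]);
translate([2250, 255, 105]) cube([96, 22, 973]);
translate([2397, 255, 105]) cube([96, 22, 973]);


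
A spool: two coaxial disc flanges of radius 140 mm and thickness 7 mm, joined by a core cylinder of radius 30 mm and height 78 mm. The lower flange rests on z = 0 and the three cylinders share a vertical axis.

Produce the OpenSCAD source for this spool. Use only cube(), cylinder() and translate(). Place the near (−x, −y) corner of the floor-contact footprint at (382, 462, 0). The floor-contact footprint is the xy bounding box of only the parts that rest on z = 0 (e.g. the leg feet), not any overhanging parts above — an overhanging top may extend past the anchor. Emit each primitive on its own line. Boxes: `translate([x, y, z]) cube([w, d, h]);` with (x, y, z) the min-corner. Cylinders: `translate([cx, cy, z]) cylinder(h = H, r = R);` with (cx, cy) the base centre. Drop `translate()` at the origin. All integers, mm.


translate([522, 602, 0]) cylinder(h = 7, r = 140);
translate([522, 602, 7]) cylinder(h = 78, r = 30);
translate([522, 602, 85]) cylinder(h = 7, r = 140);


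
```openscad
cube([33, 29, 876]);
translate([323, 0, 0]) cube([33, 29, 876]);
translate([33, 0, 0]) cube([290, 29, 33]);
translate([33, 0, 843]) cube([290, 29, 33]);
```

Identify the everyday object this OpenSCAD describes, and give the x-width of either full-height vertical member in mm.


A picture frame. The border width is 33 mm.

Four thin pieces enclosing a rectangular opening — a picture frame. The two full-height stiles are 876 mm tall; the top rail sits at z = 843 and is 33 mm tall, so the border above the opening is 876 − 843 = 33 mm, matching the stile x-width.


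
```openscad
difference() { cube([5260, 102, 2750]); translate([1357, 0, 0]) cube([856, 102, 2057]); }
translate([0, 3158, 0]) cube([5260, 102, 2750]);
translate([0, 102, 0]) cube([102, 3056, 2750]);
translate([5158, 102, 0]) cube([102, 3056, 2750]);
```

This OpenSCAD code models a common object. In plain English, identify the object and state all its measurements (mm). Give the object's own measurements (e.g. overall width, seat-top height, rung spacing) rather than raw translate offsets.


A single room: four walls, each 2750 mm tall and 102 mm thick, enclosing an outside footprint 5260×3260 mm (x × y), no floor or roof. The front and back walls (−y and +y sides) run the full x-width; the side walls fit between their inner faces. A door opening 856 mm wide and 2057 mm tall is cut through the front wall from the floor up, its −x edge 1357 mm from the wall's −x end.


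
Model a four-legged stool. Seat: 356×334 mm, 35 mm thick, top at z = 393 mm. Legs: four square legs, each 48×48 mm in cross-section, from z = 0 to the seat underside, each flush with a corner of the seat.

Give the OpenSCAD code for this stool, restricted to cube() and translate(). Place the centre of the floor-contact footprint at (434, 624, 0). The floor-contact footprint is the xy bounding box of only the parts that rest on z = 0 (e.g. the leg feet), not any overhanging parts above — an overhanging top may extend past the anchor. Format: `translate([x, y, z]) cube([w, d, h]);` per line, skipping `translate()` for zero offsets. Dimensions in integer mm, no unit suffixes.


translate([256, 457, 358]) cube([356, 334, 35]);
translate([256, 457, 0]) cube([48, 48, 358]);
translate([564, 457, 0]) cube([48, 48, 358]);
translate([256, 743, 0]) cube([48, 48, 358]);
translate([564, 743, 0]) cube([48, 48, 358]);


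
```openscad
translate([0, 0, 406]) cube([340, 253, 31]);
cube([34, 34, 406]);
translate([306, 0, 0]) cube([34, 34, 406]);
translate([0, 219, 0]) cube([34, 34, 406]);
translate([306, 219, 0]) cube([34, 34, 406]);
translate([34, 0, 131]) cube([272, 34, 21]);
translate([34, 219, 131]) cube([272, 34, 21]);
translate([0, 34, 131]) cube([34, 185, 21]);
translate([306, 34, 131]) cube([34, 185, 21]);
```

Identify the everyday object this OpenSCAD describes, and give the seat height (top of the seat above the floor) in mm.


A stool. The seat height is 437 mm.

A 340×253×31 slab at z = 406 on four corner posts — a stool. The seat top is 406 + 31 = 437 mm.


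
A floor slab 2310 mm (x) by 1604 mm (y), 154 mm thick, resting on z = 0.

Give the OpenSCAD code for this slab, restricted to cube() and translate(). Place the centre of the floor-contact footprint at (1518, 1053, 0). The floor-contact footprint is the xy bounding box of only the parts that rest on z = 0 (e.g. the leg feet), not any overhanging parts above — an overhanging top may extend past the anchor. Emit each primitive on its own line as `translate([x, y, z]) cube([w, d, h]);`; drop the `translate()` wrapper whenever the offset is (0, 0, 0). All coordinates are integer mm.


translate([363, 251, 0]) cube([2310, 1604, 154]);


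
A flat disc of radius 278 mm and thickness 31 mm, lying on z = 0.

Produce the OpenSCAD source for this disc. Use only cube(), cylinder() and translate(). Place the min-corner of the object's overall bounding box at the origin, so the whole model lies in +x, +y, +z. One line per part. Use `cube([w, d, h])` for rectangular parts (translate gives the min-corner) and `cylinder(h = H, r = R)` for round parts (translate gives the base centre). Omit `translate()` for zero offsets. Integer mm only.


translate([278, 278, 0]) cylinder(h = 31, r = 278);


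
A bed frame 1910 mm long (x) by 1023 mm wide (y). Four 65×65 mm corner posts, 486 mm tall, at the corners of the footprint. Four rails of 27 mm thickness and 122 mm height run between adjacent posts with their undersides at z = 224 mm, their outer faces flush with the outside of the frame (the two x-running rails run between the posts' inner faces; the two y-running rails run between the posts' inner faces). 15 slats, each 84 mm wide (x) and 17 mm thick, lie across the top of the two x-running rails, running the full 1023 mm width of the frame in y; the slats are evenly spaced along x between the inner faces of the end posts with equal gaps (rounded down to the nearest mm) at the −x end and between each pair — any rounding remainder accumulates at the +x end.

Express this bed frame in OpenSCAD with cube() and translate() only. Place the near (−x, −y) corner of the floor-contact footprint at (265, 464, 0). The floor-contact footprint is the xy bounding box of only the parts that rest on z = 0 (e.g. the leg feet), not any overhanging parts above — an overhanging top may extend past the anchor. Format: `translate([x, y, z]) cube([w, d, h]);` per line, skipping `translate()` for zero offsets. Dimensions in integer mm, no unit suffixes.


translate([265, 464, 0]) cube([65, 65, 486]);
translate([265, 1422, 0]) cube([65, 65, 486]);
translate([2110, 464, 0]) cube([65, 65, 486]);
translate([2110, 1422, 0]) cube([65, 65, 486]);
translate([330, 464, 224]) cube([1780, 27, 122]);
translate([330, 1460, 224]) cube([1780, 27, 122]);
translate([265, 529, 224]) cube([27, 893, 122]);
translate([2148, 529, 224]) cube([27, 893, 122]);
translate([362, 464, 346]) cube([84, 1023, 17]);
translate([478, 464, 346]) cube([84, 1023, 17]);
translate([594, 464, 346]) cube([84, 1023, 17]);
translate([710, 464, 346]) cube([84, 1023, 17]);
translate([826, 464, 346]) cube([84, 1023, 17]);
translate([942, 464, 346]) cube([84, 1023, 17]);
translate([1058, 464, 346]) cube([84, 1023, 17]);
translate([1174, 464, 346]) cube([84, 1023, 17]);
translate([1290, 464, 346]) cube([84, 1023, 17]);
translate([1406, 464, 346]) cube([84, 1023, 17]);
translate([1522, 464, 346]) cube([84, 1023, 17]);
translate([1638, 464, 346]) cube([84, 1023, 17]);
translate([1754, 464, 346]) cube([84, 1023, 17]);
translate([1870, 464, 346]) cube([84, 1023, 17]);
translate([1986, 464, 346]) cube([84, 1023, 17]);


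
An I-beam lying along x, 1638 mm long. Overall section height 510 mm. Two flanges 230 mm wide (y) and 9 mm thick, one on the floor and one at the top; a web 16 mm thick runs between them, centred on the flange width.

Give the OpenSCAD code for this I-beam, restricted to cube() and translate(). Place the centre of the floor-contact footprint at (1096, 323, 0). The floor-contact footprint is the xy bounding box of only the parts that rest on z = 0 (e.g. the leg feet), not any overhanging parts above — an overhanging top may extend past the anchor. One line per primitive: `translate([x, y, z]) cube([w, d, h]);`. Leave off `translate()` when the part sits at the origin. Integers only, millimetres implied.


translate([277, 208, 0]) cube([1638, 230, 9]);
translate([277, 315, 9]) cube([1638, 16, 492]);
translate([277, 208, 501]) cube([1638, 230, 9]);


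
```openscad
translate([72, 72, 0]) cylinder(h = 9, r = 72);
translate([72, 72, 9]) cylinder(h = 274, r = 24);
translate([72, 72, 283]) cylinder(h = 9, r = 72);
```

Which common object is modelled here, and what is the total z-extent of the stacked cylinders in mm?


A spool. The overall height is 292 mm.

Three coaxial cylinders, large–small–large — a spool. Two 9 mm flanges and a 274 mm core give 9 + 274 + 9 = 292 mm.


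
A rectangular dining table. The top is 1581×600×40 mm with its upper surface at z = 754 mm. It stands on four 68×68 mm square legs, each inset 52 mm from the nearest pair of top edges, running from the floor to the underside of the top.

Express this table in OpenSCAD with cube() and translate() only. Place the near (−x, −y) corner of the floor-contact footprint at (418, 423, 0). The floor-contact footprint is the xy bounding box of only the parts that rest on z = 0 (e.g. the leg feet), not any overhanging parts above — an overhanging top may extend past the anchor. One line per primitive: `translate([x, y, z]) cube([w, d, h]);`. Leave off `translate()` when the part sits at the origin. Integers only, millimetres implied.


translate([366, 371, 714]) cube([1581, 600, 40]);
translate([418, 423, 0]) cube([68, 68, 714]);
translate([1827, 423, 0]) cube([68, 68, 714]);
translate([418, 851, 0]) cube([68, 68, 714]);
translate([1827, 851, 0]) cube([68, 68, 714]);


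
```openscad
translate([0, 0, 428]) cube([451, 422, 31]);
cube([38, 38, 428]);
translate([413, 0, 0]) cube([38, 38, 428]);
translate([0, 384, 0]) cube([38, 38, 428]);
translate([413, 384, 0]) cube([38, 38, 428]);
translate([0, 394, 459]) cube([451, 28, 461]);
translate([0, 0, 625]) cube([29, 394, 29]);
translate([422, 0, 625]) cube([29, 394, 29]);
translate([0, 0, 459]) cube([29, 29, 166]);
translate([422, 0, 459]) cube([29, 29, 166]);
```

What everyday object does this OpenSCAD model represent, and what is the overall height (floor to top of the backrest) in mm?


A chair. The overall height is 920 mm.

A slab on four corner posts with a tall panel at the back — a chair. The seat slab sits at z = 428 with thickness 31, and the 461 mm backrest starts at the seat top, so the overall height is 428 + 31 + 461 = 920 mm.


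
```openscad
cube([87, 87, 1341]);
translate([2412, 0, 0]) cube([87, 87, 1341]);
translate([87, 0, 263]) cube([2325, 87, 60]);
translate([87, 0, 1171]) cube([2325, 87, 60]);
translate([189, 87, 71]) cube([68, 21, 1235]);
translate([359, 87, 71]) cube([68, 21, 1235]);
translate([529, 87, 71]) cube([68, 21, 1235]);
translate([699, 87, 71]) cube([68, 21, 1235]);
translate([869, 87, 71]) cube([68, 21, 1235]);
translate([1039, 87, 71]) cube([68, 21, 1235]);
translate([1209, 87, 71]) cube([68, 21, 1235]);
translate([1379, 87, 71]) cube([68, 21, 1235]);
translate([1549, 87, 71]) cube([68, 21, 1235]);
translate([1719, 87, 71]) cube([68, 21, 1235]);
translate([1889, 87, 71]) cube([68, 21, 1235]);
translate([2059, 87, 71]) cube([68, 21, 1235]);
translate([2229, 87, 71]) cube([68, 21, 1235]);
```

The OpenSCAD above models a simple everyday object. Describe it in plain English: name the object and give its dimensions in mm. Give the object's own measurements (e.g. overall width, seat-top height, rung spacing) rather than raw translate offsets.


A fence section. Two 87×87 mm posts, 1341 mm tall, stand on the floor with a clear span of 2325 mm between their inner faces. Two horizontal rails of 87×60 mm section span the gap between the posts with their undersides at z = 263 mm and z = 1171 mm, flush with the posts' −y face. 13 pickets, each 68 mm wide, 21 mm thick and 1235 mm tall, are fixed to the +y face of the rails with their bottoms at z = 71 mm, spaced across the span with a 102 mm gap after the −x post and between neighbouring pickets, with 115 mm left before the +x post.


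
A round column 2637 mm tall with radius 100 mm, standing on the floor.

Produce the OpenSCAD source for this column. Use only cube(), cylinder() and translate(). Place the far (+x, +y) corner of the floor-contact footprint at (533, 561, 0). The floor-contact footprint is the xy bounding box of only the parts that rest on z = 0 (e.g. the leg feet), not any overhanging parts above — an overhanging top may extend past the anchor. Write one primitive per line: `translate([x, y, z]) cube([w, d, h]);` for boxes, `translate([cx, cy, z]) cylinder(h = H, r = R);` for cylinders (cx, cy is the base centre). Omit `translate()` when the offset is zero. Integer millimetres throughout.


translate([433, 461, 0]) cylinder(h = 2637, r = 100);


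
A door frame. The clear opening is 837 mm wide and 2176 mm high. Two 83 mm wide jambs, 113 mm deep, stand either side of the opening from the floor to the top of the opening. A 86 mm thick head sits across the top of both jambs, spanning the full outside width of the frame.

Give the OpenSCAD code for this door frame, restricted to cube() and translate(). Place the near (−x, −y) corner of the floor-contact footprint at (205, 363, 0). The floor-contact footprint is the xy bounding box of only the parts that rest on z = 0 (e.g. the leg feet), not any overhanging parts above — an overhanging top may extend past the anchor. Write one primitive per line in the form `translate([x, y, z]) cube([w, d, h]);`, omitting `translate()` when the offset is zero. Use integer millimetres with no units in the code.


translate([205, 363, 0]) cube([83, 113, 2176]);
translate([1125, 363, 0]) cube([83, 113, 2176]);
translate([205, 363, 2176]) cube([1003, 113, 86]);


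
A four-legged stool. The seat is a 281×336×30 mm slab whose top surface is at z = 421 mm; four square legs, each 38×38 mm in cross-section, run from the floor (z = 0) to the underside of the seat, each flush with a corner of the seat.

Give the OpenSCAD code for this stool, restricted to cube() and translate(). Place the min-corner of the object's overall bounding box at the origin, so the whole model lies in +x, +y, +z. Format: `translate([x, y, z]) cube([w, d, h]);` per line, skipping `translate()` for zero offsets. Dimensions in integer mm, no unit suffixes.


// leg_h = 421 - 30 = 391
translate([0, 0, 391]) cube([281, 336, 30]);
cube([38, 38, 391]);
translate([243, 0, 0]) cube([38, 38, 391]);
translate([0, 298, 0]) cube([38, 38, 391]);
translate([243, 298, 0]) cube([38, 38, 391]);
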